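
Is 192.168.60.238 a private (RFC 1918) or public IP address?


RFC 1918 private ranges:
  10.0.0.0/8 (10.0.0.0 - 10.255.255.255)
  172.16.0.0/12 (172.16.0.0 - 172.31.255.255)
  192.168.0.0/16 (192.168.0.0 - 192.168.255.255)
Private (in 192.168.0.0/16)


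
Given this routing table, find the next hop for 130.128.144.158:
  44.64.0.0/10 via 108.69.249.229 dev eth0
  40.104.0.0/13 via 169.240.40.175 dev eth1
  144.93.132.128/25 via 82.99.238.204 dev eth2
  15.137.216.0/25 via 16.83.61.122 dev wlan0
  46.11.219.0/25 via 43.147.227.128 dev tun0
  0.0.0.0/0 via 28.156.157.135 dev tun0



Longest prefix match for 130.128.144.158:
  /10 44.64.0.0: no
  /13 40.104.0.0: no
  /25 144.93.132.128: no
  /25 15.137.216.0: no
  /25 46.11.219.0: no
  /0 0.0.0.0: MATCH
Selected: next-hop 28.156.157.135 via tun0 (matched /0)


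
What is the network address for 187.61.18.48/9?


IP:   10111011.00111101.00010010.00110000
Mask: 11111111.10000000.00000000.00000000
AND operation:
Net:  10111011.00000000.00000000.00000000
Network: 187.0.0.0/9


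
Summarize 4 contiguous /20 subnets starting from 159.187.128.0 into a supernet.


Original prefix: /20
Number of subnets: 4 = 2^2
New prefix = 20 - 2 = 18
Supernet: 159.187.128.0/18


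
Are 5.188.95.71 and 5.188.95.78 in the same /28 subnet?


Mask: 255.255.255.240
5.188.95.71 AND mask = 5.188.95.64
5.188.95.78 AND mask = 5.188.95.64
Yes, same subnet (5.188.95.64)


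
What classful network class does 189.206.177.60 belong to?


First octet: 189
Binary: 10111101
10xxxxxx -> Class B (128-191)
Class B, default mask 255.255.0.0 (/16)


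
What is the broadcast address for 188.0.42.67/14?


Network: 188.0.0.0/14
Host bits = 18
Set all host bits to 1:
Broadcast: 188.3.255.255


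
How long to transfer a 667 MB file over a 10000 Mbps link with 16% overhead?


Effective throughput = 10000 * (1 - 16/100) = 8400 Mbps
File size in Mb = 667 * 8 = 5336 Mb
Time = 5336 / 8400
Time = 0.6352 seconds


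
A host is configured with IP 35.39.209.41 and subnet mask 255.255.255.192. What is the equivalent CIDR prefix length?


Binary: 11111111.11111111.11111111.11000000
Count leading 1s
Prefix: /26


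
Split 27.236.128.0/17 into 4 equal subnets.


New prefix = 17 + 2 = 19
Each subnet has 8192 addresses
  27.236.128.0/19
  27.236.160.0/19
  27.236.192.0/19
  27.236.224.0/19
Subnets: 27.236.128.0/19, 27.236.160.0/19, 27.236.192.0/19, 27.236.224.0/19


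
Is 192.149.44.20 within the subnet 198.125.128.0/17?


Subnet network: 198.125.128.0
Test IP AND mask: 192.149.0.0
No, 192.149.44.20 is not in 198.125.128.0/17


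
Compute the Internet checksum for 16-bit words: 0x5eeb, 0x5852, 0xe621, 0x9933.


Sum all words (with carry folding):
+ 0x5eeb = 0x5eeb
+ 0x5852 = 0xb73d
+ 0xe621 = 0x9d5f
+ 0x9933 = 0x3693
One's complement: ~0x3693
Checksum = 0xc96c


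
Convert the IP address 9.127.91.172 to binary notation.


9 = 00001001
127 = 01111111
91 = 01011011
172 = 10101100
Binary: 00001001.01111111.01011011.10101100


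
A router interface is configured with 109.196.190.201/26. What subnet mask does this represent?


/26 means 26 network bits, 6 host bits
Binary: 11111111111111111111111111000000
Mask: 255.255.255.192


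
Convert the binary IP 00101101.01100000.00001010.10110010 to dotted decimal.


00101101 = 45
01100000 = 96
00001010 = 10
10110010 = 178
IP: 45.96.10.178


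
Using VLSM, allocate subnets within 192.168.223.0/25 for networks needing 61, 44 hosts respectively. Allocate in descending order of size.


61 hosts -> /26 (62 usable): 192.168.223.0/26
44 hosts -> /26 (62 usable): 192.168.223.64/26
Allocation: 192.168.223.0/26 (61 hosts, 62 usable); 192.168.223.64/26 (44 hosts, 62 usable)


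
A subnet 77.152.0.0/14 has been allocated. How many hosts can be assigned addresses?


Host bits = 32 - 14 = 18
Total addresses = 2^18 = 262144
Usable = total - 2 (network and broadcast)
Usable hosts: 262142


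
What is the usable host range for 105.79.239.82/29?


Network: 105.79.239.80
Broadcast: 105.79.239.87
First usable = network + 1
Last usable = broadcast - 1
Range: 105.79.239.81 to 105.79.239.86


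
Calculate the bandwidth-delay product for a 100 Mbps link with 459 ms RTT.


BDP = bandwidth * RTT
= 100 Mbps * 459 ms
= 100 * 1e6 * 459 / 1000 bits
= 45900000 bits
= 5737500 bytes
= 5603.0273 KB
BDP = 45900000 bits (5737500 bytes)


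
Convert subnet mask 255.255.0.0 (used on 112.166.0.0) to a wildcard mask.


Subnet mask: 255.255.0.0
Wildcard = 255.255.255.255 - subnet mask
255 - 255 = 0
255 - 255 = 0
255 - 0 = 255
255 - 0 = 255
Wildcard: 0.0.255.255


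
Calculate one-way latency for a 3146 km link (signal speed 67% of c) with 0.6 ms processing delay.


Speed = 0.67 * 3e5 km/s = 201000 km/s
Propagation delay = 3146 / 201000 = 0.0157 s = 15.6517 ms
Processing delay = 0.6 ms
Total one-way latency = 16.2517 ms


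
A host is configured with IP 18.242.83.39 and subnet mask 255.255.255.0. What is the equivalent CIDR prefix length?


Binary: 11111111.11111111.11111111.00000000
Count leading 1s
Prefix: /24


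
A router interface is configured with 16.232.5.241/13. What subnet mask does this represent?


/13 means 13 network bits, 19 host bits
Binary: 11111111111110000000000000000000
Mask: 255.248.0.0


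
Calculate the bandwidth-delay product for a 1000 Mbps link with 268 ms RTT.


BDP = bandwidth * RTT
= 1000 Mbps * 268 ms
= 1000 * 1e6 * 268 / 1000 bits
= 268000000 bits
= 33500000 bytes
= 32714.8438 KB
BDP = 268000000 bits (33500000 bytes)


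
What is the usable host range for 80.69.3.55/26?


Network: 80.69.3.0
Broadcast: 80.69.3.63
First usable = network + 1
Last usable = broadcast - 1
Range: 80.69.3.1 to 80.69.3.62


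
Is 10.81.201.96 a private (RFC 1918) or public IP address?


RFC 1918 private ranges:
  10.0.0.0/8 (10.0.0.0 - 10.255.255.255)
  172.16.0.0/12 (172.16.0.0 - 172.31.255.255)
  192.168.0.0/16 (192.168.0.0 - 192.168.255.255)
Private (in 10.0.0.0/8)


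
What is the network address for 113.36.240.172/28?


IP:   01110001.00100100.11110000.10101100
Mask: 11111111.11111111.11111111.11110000
AND operation:
Net:  01110001.00100100.11110000.10100000
Network: 113.36.240.160/28


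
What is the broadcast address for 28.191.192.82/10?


Network: 28.128.0.0/10
Host bits = 22
Set all host bits to 1:
Broadcast: 28.191.255.255


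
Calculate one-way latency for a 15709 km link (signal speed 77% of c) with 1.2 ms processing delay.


Speed = 0.77 * 3e5 km/s = 231000 km/s
Propagation delay = 15709 / 231000 = 0.068 s = 68.0043 ms
Processing delay = 1.2 ms
Total one-way latency = 69.2043 ms


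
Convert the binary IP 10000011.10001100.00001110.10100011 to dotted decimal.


10000011 = 131
10001100 = 140
00001110 = 14
10100011 = 163
IP: 131.140.14.163


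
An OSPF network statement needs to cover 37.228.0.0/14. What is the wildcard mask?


Subnet mask: 255.252.0.0
Wildcard = 255.255.255.255 - subnet mask
255 - 255 = 0
255 - 252 = 3
255 - 0 = 255
255 - 0 = 255
Wildcard: 0.3.255.255


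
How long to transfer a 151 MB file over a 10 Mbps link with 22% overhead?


Effective throughput = 10 * (1 - 22/100) = 7.8 Mbps
File size in Mb = 151 * 8 = 1208 Mb
Time = 1208 / 7.8
Time = 154.8718 seconds


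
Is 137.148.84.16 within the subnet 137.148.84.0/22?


Subnet network: 137.148.84.0
Test IP AND mask: 137.148.84.0
Yes, 137.148.84.16 is in 137.148.84.0/22


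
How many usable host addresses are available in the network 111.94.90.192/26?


Host bits = 32 - 26 = 6
Total addresses = 2^6 = 64
Usable = total - 2 (network and broadcast)
Usable hosts: 62


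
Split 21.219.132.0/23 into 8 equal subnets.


New prefix = 23 + 3 = 26
Each subnet has 64 addresses
  21.219.132.0/26
  21.219.132.64/26
  21.219.132.128/26
  21.219.132.192/26
  21.219.133.0/26
  21.219.133.64/26
  21.219.133.128/26
  21.219.133.192/26
Subnets: 21.219.132.0/26, 21.219.132.64/26, 21.219.132.128/26, 21.219.132.192/26, 21.219.133.0/26, 21.219.133.64/26, 21.219.133.128/26, 21.219.133.192/26


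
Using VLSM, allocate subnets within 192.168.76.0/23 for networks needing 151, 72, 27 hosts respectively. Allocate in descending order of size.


151 hosts -> /24 (254 usable): 192.168.76.0/24
72 hosts -> /25 (126 usable): 192.168.77.0/25
27 hosts -> /27 (30 usable): 192.168.77.128/27
Allocation: 192.168.76.0/24 (151 hosts, 254 usable); 192.168.77.0/25 (72 hosts, 126 usable); 192.168.77.128/27 (27 hosts, 30 usable)


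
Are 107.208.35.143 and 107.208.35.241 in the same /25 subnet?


Mask: 255.255.255.128
107.208.35.143 AND mask = 107.208.35.128
107.208.35.241 AND mask = 107.208.35.128
Yes, same subnet (107.208.35.128)


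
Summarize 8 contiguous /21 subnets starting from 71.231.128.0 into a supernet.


Original prefix: /21
Number of subnets: 8 = 2^3
New prefix = 21 - 3 = 18
Supernet: 71.231.128.0/18


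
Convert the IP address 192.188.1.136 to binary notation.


192 = 11000000
188 = 10111100
1 = 00000001
136 = 10001000
Binary: 11000000.10111100.00000001.10001000


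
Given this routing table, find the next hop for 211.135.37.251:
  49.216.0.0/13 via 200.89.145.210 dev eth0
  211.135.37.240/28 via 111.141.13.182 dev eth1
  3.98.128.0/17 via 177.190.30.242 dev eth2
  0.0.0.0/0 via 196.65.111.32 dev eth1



Longest prefix match for 211.135.37.251:
  /13 49.216.0.0: no
  /28 211.135.37.240: MATCH
  /17 3.98.128.0: no
  /0 0.0.0.0: MATCH
Selected: next-hop 111.141.13.182 via eth1 (matched /28)


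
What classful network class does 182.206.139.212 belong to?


First octet: 182
Binary: 10110110
10xxxxxx -> Class B (128-191)
Class B, default mask 255.255.0.0 (/16)


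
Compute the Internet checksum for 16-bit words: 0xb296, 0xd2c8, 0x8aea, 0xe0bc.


Sum all words (with carry folding):
+ 0xb296 = 0xb296
+ 0xd2c8 = 0x855f
+ 0x8aea = 0x104a
+ 0xe0bc = 0xf106
One's complement: ~0xf106
Checksum = 0x0ef9


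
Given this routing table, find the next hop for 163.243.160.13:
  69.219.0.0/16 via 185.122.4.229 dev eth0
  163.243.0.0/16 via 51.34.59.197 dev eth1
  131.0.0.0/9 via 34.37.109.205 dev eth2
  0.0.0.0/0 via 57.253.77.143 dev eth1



Longest prefix match for 163.243.160.13:
  /16 69.219.0.0: no
  /16 163.243.0.0: MATCH
  /9 131.0.0.0: no
  /0 0.0.0.0: MATCH
Selected: next-hop 51.34.59.197 via eth1 (matched /16)


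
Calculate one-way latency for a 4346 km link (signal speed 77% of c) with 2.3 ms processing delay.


Speed = 0.77 * 3e5 km/s = 231000 km/s
Propagation delay = 4346 / 231000 = 0.0188 s = 18.8139 ms
Processing delay = 2.3 ms
Total one-way latency = 21.1139 ms


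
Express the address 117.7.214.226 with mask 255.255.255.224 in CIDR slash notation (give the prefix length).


Binary: 11111111.11111111.11111111.11100000
Count leading 1s
Prefix: /27


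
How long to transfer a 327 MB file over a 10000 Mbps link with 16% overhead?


Effective throughput = 10000 * (1 - 16/100) = 8400 Mbps
File size in Mb = 327 * 8 = 2616 Mb
Time = 2616 / 8400
Time = 0.3114 seconds


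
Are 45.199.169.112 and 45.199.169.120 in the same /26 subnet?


Mask: 255.255.255.192
45.199.169.112 AND mask = 45.199.169.64
45.199.169.120 AND mask = 45.199.169.64
Yes, same subnet (45.199.169.64)


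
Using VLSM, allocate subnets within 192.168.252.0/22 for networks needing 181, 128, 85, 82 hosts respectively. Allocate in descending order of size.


181 hosts -> /24 (254 usable): 192.168.252.0/24
128 hosts -> /24 (254 usable): 192.168.253.0/24
85 hosts -> /25 (126 usable): 192.168.254.0/25
82 hosts -> /25 (126 usable): 192.168.254.128/25
Allocation: 192.168.252.0/24 (181 hosts, 254 usable); 192.168.253.0/24 (128 hosts, 254 usable); 192.168.254.0/25 (85 hosts, 126 usable); 192.168.254.128/25 (82 hosts, 126 usable)


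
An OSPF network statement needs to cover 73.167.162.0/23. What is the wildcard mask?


Subnet mask: 255.255.254.0
Wildcard = 255.255.255.255 - subnet mask
255 - 255 = 0
255 - 255 = 0
255 - 254 = 1
255 - 0 = 255
Wildcard: 0.0.1.255


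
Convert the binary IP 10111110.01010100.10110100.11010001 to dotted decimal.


10111110 = 190
01010100 = 84
10110100 = 180
11010001 = 209
IP: 190.84.180.209


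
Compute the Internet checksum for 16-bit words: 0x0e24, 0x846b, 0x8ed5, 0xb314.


Sum all words (with carry folding):
+ 0x0e24 = 0x0e24
+ 0x846b = 0x928f
+ 0x8ed5 = 0x2165
+ 0xb314 = 0xd479
One's complement: ~0xd479
Checksum = 0x2b86


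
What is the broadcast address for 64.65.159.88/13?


Network: 64.64.0.0/13
Host bits = 19
Set all host bits to 1:
Broadcast: 64.71.255.255


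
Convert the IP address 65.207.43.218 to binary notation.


65 = 01000001
207 = 11001111
43 = 00101011
218 = 11011010
Binary: 01000001.11001111.00101011.11011010


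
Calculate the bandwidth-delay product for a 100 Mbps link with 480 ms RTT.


BDP = bandwidth * RTT
= 100 Mbps * 480 ms
= 100 * 1e6 * 480 / 1000 bits
= 48000000 bits
= 6000000 bytes
= 5859.375 KB
BDP = 48000000 bits (6000000 bytes)


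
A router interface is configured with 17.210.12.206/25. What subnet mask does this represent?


/25 means 25 network bits, 7 host bits
Binary: 11111111111111111111111110000000
Mask: 255.255.255.128


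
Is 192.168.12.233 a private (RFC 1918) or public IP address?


RFC 1918 private ranges:
  10.0.0.0/8 (10.0.0.0 - 10.255.255.255)
  172.16.0.0/12 (172.16.0.0 - 172.31.255.255)
  192.168.0.0/16 (192.168.0.0 - 192.168.255.255)
Private (in 192.168.0.0/16)


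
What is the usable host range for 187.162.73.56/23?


Network: 187.162.72.0
Broadcast: 187.162.73.255
First usable = network + 1
Last usable = broadcast - 1
Range: 187.162.72.1 to 187.162.73.254


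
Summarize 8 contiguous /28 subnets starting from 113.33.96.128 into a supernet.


Original prefix: /28
Number of subnets: 8 = 2^3
New prefix = 28 - 3 = 25
Supernet: 113.33.96.128/25


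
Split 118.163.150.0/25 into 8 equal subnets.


New prefix = 25 + 3 = 28
Each subnet has 16 addresses
  118.163.150.0/28
  118.163.150.16/28
  118.163.150.32/28
  118.163.150.48/28
  118.163.150.64/28
  118.163.150.80/28
  118.163.150.96/28
  118.163.150.112/28
Subnets: 118.163.150.0/28, 118.163.150.16/28, 118.163.150.32/28, 118.163.150.48/28, 118.163.150.64/28, 118.163.150.80/28, 118.163.150.96/28, 118.163.150.112/28


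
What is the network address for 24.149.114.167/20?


IP:   00011000.10010101.01110010.10100111
Mask: 11111111.11111111.11110000.00000000
AND operation:
Net:  00011000.10010101.01110000.00000000
Network: 24.149.112.0/20


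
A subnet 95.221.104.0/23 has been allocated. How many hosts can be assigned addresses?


Host bits = 32 - 23 = 9
Total addresses = 2^9 = 512
Usable = total - 2 (network and broadcast)
Usable hosts: 510


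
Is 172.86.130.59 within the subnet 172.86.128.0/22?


Subnet network: 172.86.128.0
Test IP AND mask: 172.86.128.0
Yes, 172.86.130.59 is in 172.86.128.0/22


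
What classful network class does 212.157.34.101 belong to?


First octet: 212
Binary: 11010100
110xxxxx -> Class C (192-223)
Class C, default mask 255.255.255.0 (/24)


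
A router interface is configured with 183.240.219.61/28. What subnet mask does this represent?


/28 means 28 network bits, 4 host bits
Binary: 11111111111111111111111111110000
Mask: 255.255.255.240


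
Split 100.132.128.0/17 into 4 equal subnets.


New prefix = 17 + 2 = 19
Each subnet has 8192 addresses
  100.132.128.0/19
  100.132.160.0/19
  100.132.192.0/19
  100.132.224.0/19
Subnets: 100.132.128.0/19, 100.132.160.0/19, 100.132.192.0/19, 100.132.224.0/19


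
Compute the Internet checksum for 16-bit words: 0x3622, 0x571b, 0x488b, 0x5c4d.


Sum all words (with carry folding):
+ 0x3622 = 0x3622
+ 0x571b = 0x8d3d
+ 0x488b = 0xd5c8
+ 0x5c4d = 0x3216
One's complement: ~0x3216
Checksum = 0xcde9


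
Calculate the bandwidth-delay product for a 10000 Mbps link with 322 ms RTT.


BDP = bandwidth * RTT
= 10000 Mbps * 322 ms
= 10000 * 1e6 * 322 / 1000 bits
= 3220000000 bits
= 402500000 bytes
= 393066.4062 KB
BDP = 3220000000 bits (402500000 bytes)


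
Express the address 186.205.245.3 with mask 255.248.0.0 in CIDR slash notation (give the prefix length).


Binary: 11111111.11111000.00000000.00000000
Count leading 1s
Prefix: /13


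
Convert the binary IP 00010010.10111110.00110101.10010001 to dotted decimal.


00010010 = 18
10111110 = 190
00110101 = 53
10010001 = 145
IP: 18.190.53.145


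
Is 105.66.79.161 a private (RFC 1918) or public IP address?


RFC 1918 private ranges:
  10.0.0.0/8 (10.0.0.0 - 10.255.255.255)
  172.16.0.0/12 (172.16.0.0 - 172.31.255.255)
  192.168.0.0/16 (192.168.0.0 - 192.168.255.255)
Public (not in any RFC 1918 range)


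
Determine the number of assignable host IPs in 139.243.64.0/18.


Host bits = 32 - 18 = 14
Total addresses = 2^14 = 16384
Usable = total - 2 (network and broadcast)
Usable hosts: 16382


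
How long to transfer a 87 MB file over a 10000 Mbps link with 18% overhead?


Effective throughput = 10000 * (1 - 18/100) = 8200 Mbps
File size in Mb = 87 * 8 = 696 Mb
Time = 696 / 8200
Time = 0.0849 seconds


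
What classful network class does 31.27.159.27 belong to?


First octet: 31
Binary: 00011111
0xxxxxxx -> Class A (1-126)
Class A, default mask 255.0.0.0 (/8)


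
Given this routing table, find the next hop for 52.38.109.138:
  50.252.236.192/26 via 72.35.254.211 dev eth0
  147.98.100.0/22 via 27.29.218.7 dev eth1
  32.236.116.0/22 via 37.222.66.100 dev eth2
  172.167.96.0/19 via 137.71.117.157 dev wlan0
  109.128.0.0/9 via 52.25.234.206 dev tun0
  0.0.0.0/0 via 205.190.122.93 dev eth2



Longest prefix match for 52.38.109.138:
  /26 50.252.236.192: no
  /22 147.98.100.0: no
  /22 32.236.116.0: no
  /19 172.167.96.0: no
  /9 109.128.0.0: no
  /0 0.0.0.0: MATCH
Selected: next-hop 205.190.122.93 via eth2 (matched /0)


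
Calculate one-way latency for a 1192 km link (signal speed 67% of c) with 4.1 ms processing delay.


Speed = 0.67 * 3e5 km/s = 201000 km/s
Propagation delay = 1192 / 201000 = 0.0059 s = 5.9303 ms
Processing delay = 4.1 ms
Total one-way latency = 10.0303 ms


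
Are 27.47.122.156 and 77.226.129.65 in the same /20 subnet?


Mask: 255.255.240.0
27.47.122.156 AND mask = 27.47.112.0
77.226.129.65 AND mask = 77.226.128.0
No, different subnets (27.47.112.0 vs 77.226.128.0)


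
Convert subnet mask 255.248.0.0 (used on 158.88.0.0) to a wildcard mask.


Subnet mask: 255.248.0.0
Wildcard = 255.255.255.255 - subnet mask
255 - 255 = 0
255 - 248 = 7
255 - 0 = 255
255 - 0 = 255
Wildcard: 0.7.255.255


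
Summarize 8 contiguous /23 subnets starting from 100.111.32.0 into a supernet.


Original prefix: /23
Number of subnets: 8 = 2^3
New prefix = 23 - 3 = 20
Supernet: 100.111.32.0/20


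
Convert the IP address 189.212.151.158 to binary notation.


189 = 10111101
212 = 11010100
151 = 10010111
158 = 10011110
Binary: 10111101.11010100.10010111.10011110


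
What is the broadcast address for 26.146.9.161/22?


Network: 26.146.8.0/22
Host bits = 10
Set all host bits to 1:
Broadcast: 26.146.11.255


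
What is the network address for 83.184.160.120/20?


IP:   01010011.10111000.10100000.01111000
Mask: 11111111.11111111.11110000.00000000
AND operation:
Net:  01010011.10111000.10100000.00000000
Network: 83.184.160.0/20


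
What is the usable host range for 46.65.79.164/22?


Network: 46.65.76.0
Broadcast: 46.65.79.255
First usable = network + 1
Last usable = broadcast - 1
Range: 46.65.76.1 to 46.65.79.254


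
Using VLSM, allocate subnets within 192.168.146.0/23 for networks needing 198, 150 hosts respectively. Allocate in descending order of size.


198 hosts -> /24 (254 usable): 192.168.146.0/24
150 hosts -> /24 (254 usable): 192.168.147.0/24
Allocation: 192.168.146.0/24 (198 hosts, 254 usable); 192.168.147.0/24 (150 hosts, 254 usable)


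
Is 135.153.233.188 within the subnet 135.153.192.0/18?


Subnet network: 135.153.192.0
Test IP AND mask: 135.153.192.0
Yes, 135.153.233.188 is in 135.153.192.0/18


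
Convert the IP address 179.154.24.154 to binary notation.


179 = 10110011
154 = 10011010
24 = 00011000
154 = 10011010
Binary: 10110011.10011010.00011000.10011010


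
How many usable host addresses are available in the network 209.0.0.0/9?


Host bits = 32 - 9 = 23
Total addresses = 2^23 = 8388608
Usable = total - 2 (network and broadcast)
Usable hosts: 8388606


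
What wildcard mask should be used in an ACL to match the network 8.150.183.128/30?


Subnet mask: 255.255.255.252
Wildcard = 255.255.255.255 - subnet mask
255 - 255 = 0
255 - 255 = 0
255 - 255 = 0
255 - 252 = 3
Wildcard: 0.0.0.3


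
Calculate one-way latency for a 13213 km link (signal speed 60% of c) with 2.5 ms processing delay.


Speed = 0.6 * 3e5 km/s = 180000 km/s
Propagation delay = 13213 / 180000 = 0.0734 s = 73.4056 ms
Processing delay = 2.5 ms
Total one-way latency = 75.9056 ms


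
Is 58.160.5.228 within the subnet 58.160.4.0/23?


Subnet network: 58.160.4.0
Test IP AND mask: 58.160.4.0
Yes, 58.160.5.228 is in 58.160.4.0/23


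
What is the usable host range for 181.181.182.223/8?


Network: 181.0.0.0
Broadcast: 181.255.255.255
First usable = network + 1
Last usable = broadcast - 1
Range: 181.0.0.1 to 181.255.255.254


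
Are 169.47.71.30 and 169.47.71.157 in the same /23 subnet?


Mask: 255.255.254.0
169.47.71.30 AND mask = 169.47.70.0
169.47.71.157 AND mask = 169.47.70.0
Yes, same subnet (169.47.70.0)


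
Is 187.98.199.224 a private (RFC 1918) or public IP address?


RFC 1918 private ranges:
  10.0.0.0/8 (10.0.0.0 - 10.255.255.255)
  172.16.0.0/12 (172.16.0.0 - 172.31.255.255)
  192.168.0.0/16 (192.168.0.0 - 192.168.255.255)
Public (not in any RFC 1918 range)


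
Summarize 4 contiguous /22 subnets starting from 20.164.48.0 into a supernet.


Original prefix: /22
Number of subnets: 4 = 2^2
New prefix = 22 - 2 = 20
Supernet: 20.164.48.0/20


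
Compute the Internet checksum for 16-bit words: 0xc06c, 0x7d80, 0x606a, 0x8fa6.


Sum all words (with carry folding):
+ 0xc06c = 0xc06c
+ 0x7d80 = 0x3ded
+ 0x606a = 0x9e57
+ 0x8fa6 = 0x2dfe
One's complement: ~0x2dfe
Checksum = 0xd201


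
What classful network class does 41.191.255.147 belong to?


First octet: 41
Binary: 00101001
0xxxxxxx -> Class A (1-126)
Class A, default mask 255.0.0.0 (/8)


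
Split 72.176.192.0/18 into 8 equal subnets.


New prefix = 18 + 3 = 21
Each subnet has 2048 addresses
  72.176.192.0/21
  72.176.200.0/21
  72.176.208.0/21
  72.176.216.0/21
  72.176.224.0/21
  72.176.232.0/21
  72.176.240.0/21
  72.176.248.0/21
Subnets: 72.176.192.0/21, 72.176.200.0/21, 72.176.208.0/21, 72.176.216.0/21, 72.176.224.0/21, 72.176.232.0/21, 72.176.240.0/21, 72.176.248.0/21


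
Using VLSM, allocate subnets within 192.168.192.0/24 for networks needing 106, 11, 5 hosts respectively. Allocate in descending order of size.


106 hosts -> /25 (126 usable): 192.168.192.0/25
11 hosts -> /28 (14 usable): 192.168.192.128/28
5 hosts -> /29 (6 usable): 192.168.192.144/29
Allocation: 192.168.192.0/25 (106 hosts, 126 usable); 192.168.192.128/28 (11 hosts, 14 usable); 192.168.192.144/29 (5 hosts, 6 usable)


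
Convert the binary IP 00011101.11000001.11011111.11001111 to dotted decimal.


00011101 = 29
11000001 = 193
11011111 = 223
11001111 = 207
IP: 29.193.223.207


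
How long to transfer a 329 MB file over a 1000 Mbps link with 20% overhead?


Effective throughput = 1000 * (1 - 20/100) = 800 Mbps
File size in Mb = 329 * 8 = 2632 Mb
Time = 2632 / 800
Time = 3.29 seconds


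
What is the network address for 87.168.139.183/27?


IP:   01010111.10101000.10001011.10110111
Mask: 11111111.11111111.11111111.11100000
AND operation:
Net:  01010111.10101000.10001011.10100000
Network: 87.168.139.160/27


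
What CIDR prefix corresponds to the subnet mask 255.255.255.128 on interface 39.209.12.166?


Binary: 11111111.11111111.11111111.10000000
Count leading 1s
Prefix: /25


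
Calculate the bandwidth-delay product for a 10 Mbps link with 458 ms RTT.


BDP = bandwidth * RTT
= 10 Mbps * 458 ms
= 10 * 1e6 * 458 / 1000 bits
= 4580000 bits
= 572500 bytes
= 559.082 KB
BDP = 4580000 bits (572500 bytes)


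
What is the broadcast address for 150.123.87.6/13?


Network: 150.120.0.0/13
Host bits = 19
Set all host bits to 1:
Broadcast: 150.127.255.255


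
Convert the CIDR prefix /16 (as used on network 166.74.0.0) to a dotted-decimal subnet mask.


/16 means 16 network bits, 16 host bits
Binary: 11111111111111110000000000000000
Mask: 255.255.0.0


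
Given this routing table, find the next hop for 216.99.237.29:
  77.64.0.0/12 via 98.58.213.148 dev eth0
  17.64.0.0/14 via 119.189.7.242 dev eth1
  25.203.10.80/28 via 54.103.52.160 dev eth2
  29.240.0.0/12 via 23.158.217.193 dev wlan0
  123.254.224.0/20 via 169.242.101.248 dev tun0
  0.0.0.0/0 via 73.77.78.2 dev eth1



Longest prefix match for 216.99.237.29:
  /12 77.64.0.0: no
  /14 17.64.0.0: no
  /28 25.203.10.80: no
  /12 29.240.0.0: no
  /20 123.254.224.0: no
  /0 0.0.0.0: MATCH
Selected: next-hop 73.77.78.2 via eth1 (matched /0)


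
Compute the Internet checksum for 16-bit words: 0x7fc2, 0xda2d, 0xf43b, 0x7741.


Sum all words (with carry folding):
+ 0x7fc2 = 0x7fc2
+ 0xda2d = 0x59f0
+ 0xf43b = 0x4e2c
+ 0x7741 = 0xc56d
One's complement: ~0xc56d
Checksum = 0x3a92


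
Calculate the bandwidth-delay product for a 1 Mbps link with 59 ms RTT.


BDP = bandwidth * RTT
= 1 Mbps * 59 ms
= 1 * 1e6 * 59 / 1000 bits
= 59000 bits
= 7375 bytes
= 7.2021 KB
BDP = 59000 bits (7375 bytes)


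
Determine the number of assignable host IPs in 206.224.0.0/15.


Host bits = 32 - 15 = 17
Total addresses = 2^17 = 131072
Usable = total - 2 (network and broadcast)
Usable hosts: 131070


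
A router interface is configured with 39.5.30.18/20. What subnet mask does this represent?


/20 means 20 network bits, 12 host bits
Binary: 11111111111111111111000000000000
Mask: 255.255.240.0


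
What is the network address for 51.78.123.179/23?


IP:   00110011.01001110.01111011.10110011
Mask: 11111111.11111111.11111110.00000000
AND operation:
Net:  00110011.01001110.01111010.00000000
Network: 51.78.122.0/23


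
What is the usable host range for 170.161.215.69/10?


Network: 170.128.0.0
Broadcast: 170.191.255.255
First usable = network + 1
Last usable = broadcast - 1
Range: 170.128.0.1 to 170.191.255.254


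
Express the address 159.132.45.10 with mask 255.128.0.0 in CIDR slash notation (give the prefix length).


Binary: 11111111.10000000.00000000.00000000
Count leading 1s
Prefix: /9


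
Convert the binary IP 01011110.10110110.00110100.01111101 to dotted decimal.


01011110 = 94
10110110 = 182
00110100 = 52
01111101 = 125
IP: 94.182.52.125


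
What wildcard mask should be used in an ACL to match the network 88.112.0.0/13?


Subnet mask: 255.248.0.0
Wildcard = 255.255.255.255 - subnet mask
255 - 255 = 0
255 - 248 = 7
255 - 0 = 255
255 - 0 = 255
Wildcard: 0.7.255.255


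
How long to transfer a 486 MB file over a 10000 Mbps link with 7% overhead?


Effective throughput = 10000 * (1 - 7/100) = 9300 Mbps
File size in Mb = 486 * 8 = 3888 Mb
Time = 3888 / 9300
Time = 0.4181 seconds


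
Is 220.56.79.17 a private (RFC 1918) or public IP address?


RFC 1918 private ranges:
  10.0.0.0/8 (10.0.0.0 - 10.255.255.255)
  172.16.0.0/12 (172.16.0.0 - 172.31.255.255)
  192.168.0.0/16 (192.168.0.0 - 192.168.255.255)
Public (not in any RFC 1918 range)


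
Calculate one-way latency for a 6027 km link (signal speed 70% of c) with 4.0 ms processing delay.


Speed = 0.7 * 3e5 km/s = 210000 km/s
Propagation delay = 6027 / 210000 = 0.0287 s = 28.7 ms
Processing delay = 4.0 ms
Total one-way latency = 32.7 ms


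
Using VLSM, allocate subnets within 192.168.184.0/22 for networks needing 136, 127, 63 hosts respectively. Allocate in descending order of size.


136 hosts -> /24 (254 usable): 192.168.184.0/24
127 hosts -> /24 (254 usable): 192.168.185.0/24
63 hosts -> /25 (126 usable): 192.168.186.0/25
Allocation: 192.168.184.0/24 (136 hosts, 254 usable); 192.168.185.0/24 (127 hosts, 254 usable); 192.168.186.0/25 (63 hosts, 126 usable)


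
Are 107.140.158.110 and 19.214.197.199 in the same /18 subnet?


Mask: 255.255.192.0
107.140.158.110 AND mask = 107.140.128.0
19.214.197.199 AND mask = 19.214.192.0
No, different subnets (107.140.128.0 vs 19.214.192.0)


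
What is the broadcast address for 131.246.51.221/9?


Network: 131.128.0.0/9
Host bits = 23
Set all host bits to 1:
Broadcast: 131.255.255.255


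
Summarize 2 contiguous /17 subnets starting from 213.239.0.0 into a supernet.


Original prefix: /17
Number of subnets: 2 = 2^1
New prefix = 17 - 1 = 16
Supernet: 213.239.0.0/16


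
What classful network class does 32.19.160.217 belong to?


First octet: 32
Binary: 00100000
0xxxxxxx -> Class A (1-126)
Class A, default mask 255.0.0.0 (/8)


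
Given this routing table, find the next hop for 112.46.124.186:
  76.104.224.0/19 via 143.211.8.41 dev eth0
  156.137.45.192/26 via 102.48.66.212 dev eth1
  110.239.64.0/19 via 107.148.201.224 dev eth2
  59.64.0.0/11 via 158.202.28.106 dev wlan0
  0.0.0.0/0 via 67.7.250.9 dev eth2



Longest prefix match for 112.46.124.186:
  /19 76.104.224.0: no
  /26 156.137.45.192: no
  /19 110.239.64.0: no
  /11 59.64.0.0: no
  /0 0.0.0.0: MATCH
Selected: next-hop 67.7.250.9 via eth2 (matched /0)


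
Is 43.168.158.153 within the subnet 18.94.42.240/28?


Subnet network: 18.94.42.240
Test IP AND mask: 43.168.158.144
No, 43.168.158.153 is not in 18.94.42.240/28


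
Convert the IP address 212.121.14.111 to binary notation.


212 = 11010100
121 = 01111001
14 = 00001110
111 = 01101111
Binary: 11010100.01111001.00001110.01101111


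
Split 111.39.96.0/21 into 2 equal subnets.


New prefix = 21 + 1 = 22
Each subnet has 1024 addresses
  111.39.96.0/22
  111.39.100.0/22
Subnets: 111.39.96.0/22, 111.39.100.0/22


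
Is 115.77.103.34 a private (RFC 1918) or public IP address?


RFC 1918 private ranges:
  10.0.0.0/8 (10.0.0.0 - 10.255.255.255)
  172.16.0.0/12 (172.16.0.0 - 172.31.255.255)
  192.168.0.0/16 (192.168.0.0 - 192.168.255.255)
Public (not in any RFC 1918 range)


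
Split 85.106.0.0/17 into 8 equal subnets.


New prefix = 17 + 3 = 20
Each subnet has 4096 addresses
  85.106.0.0/20
  85.106.16.0/20
  85.106.32.0/20
  85.106.48.0/20
  85.106.64.0/20
  85.106.80.0/20
  85.106.96.0/20
  85.106.112.0/20
Subnets: 85.106.0.0/20, 85.106.16.0/20, 85.106.32.0/20, 85.106.48.0/20, 85.106.64.0/20, 85.106.80.0/20, 85.106.96.0/20, 85.106.112.0/20


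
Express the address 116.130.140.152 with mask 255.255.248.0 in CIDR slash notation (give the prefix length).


Binary: 11111111.11111111.11111000.00000000
Count leading 1s
Prefix: /21


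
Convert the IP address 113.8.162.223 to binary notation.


113 = 01110001
8 = 00001000
162 = 10100010
223 = 11011111
Binary: 01110001.00001000.10100010.11011111


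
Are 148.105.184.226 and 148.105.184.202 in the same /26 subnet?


Mask: 255.255.255.192
148.105.184.226 AND mask = 148.105.184.192
148.105.184.202 AND mask = 148.105.184.192
Yes, same subnet (148.105.184.192)


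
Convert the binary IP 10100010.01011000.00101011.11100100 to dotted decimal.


10100010 = 162
01011000 = 88
00101011 = 43
11100100 = 228
IP: 162.88.43.228


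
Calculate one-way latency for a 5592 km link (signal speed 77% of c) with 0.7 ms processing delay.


Speed = 0.77 * 3e5 km/s = 231000 km/s
Propagation delay = 5592 / 231000 = 0.0242 s = 24.2078 ms
Processing delay = 0.7 ms
Total one-way latency = 24.9078 ms


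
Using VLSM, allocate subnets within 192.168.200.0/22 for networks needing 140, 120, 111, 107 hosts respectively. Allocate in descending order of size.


140 hosts -> /24 (254 usable): 192.168.200.0/24
120 hosts -> /25 (126 usable): 192.168.201.0/25
111 hosts -> /25 (126 usable): 192.168.201.128/25
107 hosts -> /25 (126 usable): 192.168.202.0/25
Allocation: 192.168.200.0/24 (140 hosts, 254 usable); 192.168.201.0/25 (120 hosts, 126 usable); 192.168.201.128/25 (111 hosts, 126 usable); 192.168.202.0/25 (107 hosts, 126 usable)


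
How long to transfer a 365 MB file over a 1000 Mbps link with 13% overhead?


Effective throughput = 1000 * (1 - 13/100) = 870 Mbps
File size in Mb = 365 * 8 = 2920 Mb
Time = 2920 / 870
Time = 3.3563 seconds


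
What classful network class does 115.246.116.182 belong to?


First octet: 115
Binary: 01110011
0xxxxxxx -> Class A (1-126)
Class A, default mask 255.0.0.0 (/8)


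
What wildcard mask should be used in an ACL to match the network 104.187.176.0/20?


Subnet mask: 255.255.240.0
Wildcard = 255.255.255.255 - subnet mask
255 - 255 = 0
255 - 255 = 0
255 - 240 = 15
255 - 0 = 255
Wildcard: 0.0.15.255


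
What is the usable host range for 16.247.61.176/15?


Network: 16.246.0.0
Broadcast: 16.247.255.255
First usable = network + 1
Last usable = broadcast - 1
Range: 16.246.0.1 to 16.247.255.254


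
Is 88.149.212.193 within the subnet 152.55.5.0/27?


Subnet network: 152.55.5.0
Test IP AND mask: 88.149.212.192
No, 88.149.212.193 is not in 152.55.5.0/27


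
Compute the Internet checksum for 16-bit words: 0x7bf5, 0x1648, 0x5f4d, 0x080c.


Sum all words (with carry folding):
+ 0x7bf5 = 0x7bf5
+ 0x1648 = 0x923d
+ 0x5f4d = 0xf18a
+ 0x080c = 0xf996
One's complement: ~0xf996
Checksum = 0x0669


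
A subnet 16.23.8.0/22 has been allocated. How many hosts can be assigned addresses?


Host bits = 32 - 22 = 10
Total addresses = 2^10 = 1024
Usable = total - 2 (network and broadcast)
Usable hosts: 1022


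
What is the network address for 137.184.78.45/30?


IP:   10001001.10111000.01001110.00101101
Mask: 11111111.11111111.11111111.11111100
AND operation:
Net:  10001001.10111000.01001110.00101100
Network: 137.184.78.44/30


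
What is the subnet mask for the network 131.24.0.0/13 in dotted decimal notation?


/13 means 13 network bits, 19 host bits
Binary: 11111111111110000000000000000000
Mask: 255.248.0.0


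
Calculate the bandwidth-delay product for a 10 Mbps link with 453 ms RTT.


BDP = bandwidth * RTT
= 10 Mbps * 453 ms
= 10 * 1e6 * 453 / 1000 bits
= 4530000 bits
= 566250 bytes
= 552.9785 KB
BDP = 4530000 bits (566250 bytes)


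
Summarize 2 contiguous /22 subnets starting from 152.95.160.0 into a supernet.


Original prefix: /22
Number of subnets: 2 = 2^1
New prefix = 22 - 1 = 21
Supernet: 152.95.160.0/21


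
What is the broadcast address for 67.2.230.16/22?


Network: 67.2.228.0/22
Host bits = 10
Set all host bits to 1:
Broadcast: 67.2.231.255


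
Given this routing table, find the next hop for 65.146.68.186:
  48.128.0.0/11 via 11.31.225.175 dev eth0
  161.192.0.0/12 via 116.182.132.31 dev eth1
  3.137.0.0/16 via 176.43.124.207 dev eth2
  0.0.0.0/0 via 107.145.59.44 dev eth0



Longest prefix match for 65.146.68.186:
  /11 48.128.0.0: no
  /12 161.192.0.0: no
  /16 3.137.0.0: no
  /0 0.0.0.0: MATCH
Selected: next-hop 107.145.59.44 via eth0 (matched /0)


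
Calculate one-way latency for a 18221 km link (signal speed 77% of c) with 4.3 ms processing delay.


Speed = 0.77 * 3e5 km/s = 231000 km/s
Propagation delay = 18221 / 231000 = 0.0789 s = 78.8788 ms
Processing delay = 4.3 ms
Total one-way latency = 83.1788 ms


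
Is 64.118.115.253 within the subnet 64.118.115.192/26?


Subnet network: 64.118.115.192
Test IP AND mask: 64.118.115.192
Yes, 64.118.115.253 is in 64.118.115.192/26


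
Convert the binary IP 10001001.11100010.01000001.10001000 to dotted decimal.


10001001 = 137
11100010 = 226
01000001 = 65
10001000 = 136
IP: 137.226.65.136


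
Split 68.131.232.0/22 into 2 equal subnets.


New prefix = 22 + 1 = 23
Each subnet has 512 addresses
  68.131.232.0/23
  68.131.234.0/23
Subnets: 68.131.232.0/23, 68.131.234.0/23


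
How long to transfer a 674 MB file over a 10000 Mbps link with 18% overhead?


Effective throughput = 10000 * (1 - 18/100) = 8200 Mbps
File size in Mb = 674 * 8 = 5392 Mb
Time = 5392 / 8200
Time = 0.6576 seconds


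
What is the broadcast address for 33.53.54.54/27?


Network: 33.53.54.32/27
Host bits = 5
Set all host bits to 1:
Broadcast: 33.53.54.63


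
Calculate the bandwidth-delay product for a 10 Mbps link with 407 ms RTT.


BDP = bandwidth * RTT
= 10 Mbps * 407 ms
= 10 * 1e6 * 407 / 1000 bits
= 4070000 bits
= 508750 bytes
= 496.8262 KB
BDP = 4070000 bits (508750 bytes)


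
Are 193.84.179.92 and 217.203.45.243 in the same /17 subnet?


Mask: 255.255.128.0
193.84.179.92 AND mask = 193.84.128.0
217.203.45.243 AND mask = 217.203.0.0
No, different subnets (193.84.128.0 vs 217.203.0.0)


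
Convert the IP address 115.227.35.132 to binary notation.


115 = 01110011
227 = 11100011
35 = 00100011
132 = 10000100
Binary: 01110011.11100011.00100011.10000100


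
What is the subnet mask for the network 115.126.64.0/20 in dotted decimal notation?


/20 means 20 network bits, 12 host bits
Binary: 11111111111111111111000000000000
Mask: 255.255.240.0


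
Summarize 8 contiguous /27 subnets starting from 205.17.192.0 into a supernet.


Original prefix: /27
Number of subnets: 8 = 2^3
New prefix = 27 - 3 = 24
Supernet: 205.17.192.0/24


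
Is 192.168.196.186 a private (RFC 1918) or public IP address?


RFC 1918 private ranges:
  10.0.0.0/8 (10.0.0.0 - 10.255.255.255)
  172.16.0.0/12 (172.16.0.0 - 172.31.255.255)
  192.168.0.0/16 (192.168.0.0 - 192.168.255.255)
Private (in 192.168.0.0/16)


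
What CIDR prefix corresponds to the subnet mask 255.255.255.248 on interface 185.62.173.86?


Binary: 11111111.11111111.11111111.11111000
Count leading 1s
Prefix: /29


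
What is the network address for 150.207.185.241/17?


IP:   10010110.11001111.10111001.11110001
Mask: 11111111.11111111.10000000.00000000
AND operation:
Net:  10010110.11001111.10000000.00000000
Network: 150.207.128.0/17


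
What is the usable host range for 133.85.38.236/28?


Network: 133.85.38.224
Broadcast: 133.85.38.239
First usable = network + 1
Last usable = broadcast - 1
Range: 133.85.38.225 to 133.85.38.238


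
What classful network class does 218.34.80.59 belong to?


First octet: 218
Binary: 11011010
110xxxxx -> Class C (192-223)
Class C, default mask 255.255.255.0 (/24)


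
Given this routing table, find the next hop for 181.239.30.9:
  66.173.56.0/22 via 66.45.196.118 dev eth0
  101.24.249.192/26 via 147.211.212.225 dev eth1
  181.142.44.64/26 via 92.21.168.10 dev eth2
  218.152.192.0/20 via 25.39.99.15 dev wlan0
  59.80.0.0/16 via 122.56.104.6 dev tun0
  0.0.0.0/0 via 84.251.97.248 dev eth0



Longest prefix match for 181.239.30.9:
  /22 66.173.56.0: no
  /26 101.24.249.192: no
  /26 181.142.44.64: no
  /20 218.152.192.0: no
  /16 59.80.0.0: no
  /0 0.0.0.0: MATCH
Selected: next-hop 84.251.97.248 via eth0 (matched /0)


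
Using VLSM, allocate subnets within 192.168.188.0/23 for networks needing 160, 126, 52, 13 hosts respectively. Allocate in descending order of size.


160 hosts -> /24 (254 usable): 192.168.188.0/24
126 hosts -> /25 (126 usable): 192.168.189.0/25
52 hosts -> /26 (62 usable): 192.168.189.128/26
13 hosts -> /28 (14 usable): 192.168.189.192/28
Allocation: 192.168.188.0/24 (160 hosts, 254 usable); 192.168.189.0/25 (126 hosts, 126 usable); 192.168.189.128/26 (52 hosts, 62 usable); 192.168.189.192/28 (13 hosts, 14 usable)


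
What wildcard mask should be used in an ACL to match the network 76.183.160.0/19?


Subnet mask: 255.255.224.0
Wildcard = 255.255.255.255 - subnet mask
255 - 255 = 0
255 - 255 = 0
255 - 224 = 31
255 - 0 = 255
Wildcard: 0.0.31.255


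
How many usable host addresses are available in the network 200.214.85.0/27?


Host bits = 32 - 27 = 5
Total addresses = 2^5 = 32
Usable = total - 2 (network and broadcast)
Usable hosts: 30
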